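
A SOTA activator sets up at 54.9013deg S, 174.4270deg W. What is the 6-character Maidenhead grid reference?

Offset from 180°W / 90°S: lon 5.5730°, lat 35.0987°.
Field: lon ⌊5.5730/20⌋ = 0 → A; lat ⌊35.0987/10⌋ = 3 → D.
Square: lon ⌊5.5730/2⌋ = 2; lat ⌊5.0987/1⌋ = 5.
Subsquare: lon ⌊1.5730/0.0833333⌋ = 18 → s; lat ⌊0.0987/0.0416667⌋ = 2 → c.

AD25sc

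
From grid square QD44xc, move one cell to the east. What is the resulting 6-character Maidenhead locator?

Longitude subsquare x = 23; +1 → 24, wraps to 0 = a, carry into square.
Longitude square 4; +1 → 5.
The latitude characters are unchanged.

QD54ac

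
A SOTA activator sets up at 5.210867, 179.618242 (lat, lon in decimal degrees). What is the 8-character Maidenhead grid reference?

Offset from 180°W / 90°S: lon 359.61824°, lat 95.21087°.
Field: 359.61824/20 → 17 → R, 95.21087/10 → 9 → J; chars RJ.
Square: 19.61824/2 → 9, 5.21087/1 → 5; chars 95.
Subsquare: 1.61824/0.0833333 → 19 → t, 0.21087/0.0416667 → 5 → f; chars tf.
Extended square: 0.03491/0.00833333 → 4, 0.00253/0.00416667 → 0; chars 40.

RJ95tf40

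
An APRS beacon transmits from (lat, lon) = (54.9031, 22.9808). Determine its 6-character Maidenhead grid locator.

KO14lv

Add 180° to longitude and 90° to latitude: 202.9808, 144.9031.
Field: 202.9808/20 → 10 → K, 144.9031/10 → 14 → O; chars KO.
Square: 2.9808/2 → 1, 4.9031/1 → 4; chars 14.
Subsquare: 0.9808/0.0833333 → 11 → l, 0.9031/0.0416667 → 21 → v; chars lv.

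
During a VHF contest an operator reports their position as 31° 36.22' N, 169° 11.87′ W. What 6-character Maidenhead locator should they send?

AM51jo

Shift to the Maidenhead origin (180°W, 90°S): lon 10.8022, lat 121.6037.
Field (20°×10°, letters A–R): lon ⌊10.8022/20⌋ = 0 → A; lat ⌊121.6037/10⌋ = 12 → M.
Square (2°×1°, digits 0–9): lon ⌊10.8022/2⌋ = 5; lat ⌊1.6037/1⌋ = 1.
Subsquare (5′×2.5′, letters a–x): lon ⌊0.8022/0.0833333⌋ = 9 → j; lat ⌊0.6037/0.0416667⌋ = 14 → o.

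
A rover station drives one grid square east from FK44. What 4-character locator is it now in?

FK54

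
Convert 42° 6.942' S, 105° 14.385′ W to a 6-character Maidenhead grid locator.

Shift to the Maidenhead origin (180°W, 90°S): lon 74.7602, lat 47.8843.
Field: 74.7602/20 → 3 → D, 47.8843/10 → 4 → E; chars DE.
Square: 14.7602/2 → 7, 7.8843/1 → 7; chars 77.
Subsquare: 0.7602/0.0833333 → 9 → j, 0.8843/0.0416667 → 21 → v; chars jv.

DE77jv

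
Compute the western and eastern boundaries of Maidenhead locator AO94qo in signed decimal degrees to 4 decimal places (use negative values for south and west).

Field A=0, O=14: +0·20° lon, +14·10° lat → SW at lon -180°, lat 50°.
Square 9, 4: +9·2° lon, +4·1° lat → SW at lon -162°, lat 54°.
Subsquare q=16, o=14: +16·0.0833333° lon, +14·0.0416667° lat → SW at lon -160.667°, lat 54.5833°.
Cell spans 0.0833333° lon × 0.0416667° lat.
west -160.6667, east -160.5833.

-160.6667, -160.5833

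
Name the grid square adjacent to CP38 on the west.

CP28

Longitude square 3; −1 → 2.
The latitude characters are unchanged.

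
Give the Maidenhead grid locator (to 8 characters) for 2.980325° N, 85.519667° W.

Shift to the Maidenhead origin (180°W, 90°S): lon 94.48033, lat 92.98032.
Field (20°×10°, letters A–R): 94.48033/20 → 4 → E, 92.98032/10 → 9 → J; chars EJ.
Square (2°×1°, digits 0–9): 14.48033/2 → 7, 2.98032/1 → 2; chars 72.
Subsquare (5′×2.5′, letters a–x): 0.48033/0.0833333 → 5 → f, 0.98032/0.0416667 → 23 → x; chars fx.
Extended square (30″×15″, digits 0–9): 0.06367/0.00833333 → 7, 0.02199/0.00416667 → 5; chars 75.

EJ72fx75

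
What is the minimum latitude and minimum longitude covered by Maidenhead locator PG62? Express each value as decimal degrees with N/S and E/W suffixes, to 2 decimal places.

Field P=15, G=6: +15·20° lon, +6·10° lat → SW at lon 120°, lat -30°.
Square 6, 2: +6·2° lon, +2·1° lat → SW at lon 132°, lat -28°.
latitude 28.00° S, longitude 132.00° E.

28.00° S, 132.00° E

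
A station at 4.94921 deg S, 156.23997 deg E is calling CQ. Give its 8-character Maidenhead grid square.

Offset from 180°W / 90°S: lon 336.23997°, lat 85.05079°.
Field (20°×10°, letters A–R): lon ⌊336.23997/20⌋ = 16 → Q; lat ⌊85.05079/10⌋ = 8 → I.
Square (2°×1°, digits 0–9): lon ⌊16.23997/2⌋ = 8; lat ⌊5.05079/1⌋ = 5.
Subsquare (5′×2.5′, letters a–x): lon ⌊0.23997/0.0833333⌋ = 2 → c; lat ⌊0.05079/0.0416667⌋ = 1 → b.
Extended square (30″×15″, digits 0–9): lon ⌊0.07330/0.00833333⌋ = 8; lat ⌊0.00912/0.00416667⌋ = 2.

QI85cb82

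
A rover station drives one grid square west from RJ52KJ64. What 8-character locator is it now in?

RJ52kj54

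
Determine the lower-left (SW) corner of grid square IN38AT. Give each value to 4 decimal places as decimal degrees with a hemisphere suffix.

Field I=8, N=13: +8·20° lon, +13·10° lat → SW at lon -20°, lat 40°.
Square 3, 8: +3·2° lon, +8·1° lat → SW at lon -14°, lat 48°.
Subsquare a=0, t=19: +0·0.0833333° lon, +19·0.0416667° lat → SW at lon -14°, lat 48.7917°.
latitude 48.7917° N, longitude 14.0000° W.

48.7917° N, 14.0000° W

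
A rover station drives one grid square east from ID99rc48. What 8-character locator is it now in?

ID99rc58

Longitude extended square 4; +1 → 5.
The latitude characters are unchanged.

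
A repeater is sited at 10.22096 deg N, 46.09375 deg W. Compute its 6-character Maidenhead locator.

Offset from 180°W / 90°S: lon 133.9062°, lat 100.2210°.
Field: lon ⌊133.9062/20⌋ = 6 → G; lat ⌊100.2210/10⌋ = 10 → K.
Square: lon ⌊13.9062/2⌋ = 6; lat ⌊0.2210/1⌋ = 0.
Subsquare: lon ⌊1.9062/0.0833333⌋ = 22 → w; lat ⌊0.2210/0.0416667⌋ = 5 → f.

GK60wf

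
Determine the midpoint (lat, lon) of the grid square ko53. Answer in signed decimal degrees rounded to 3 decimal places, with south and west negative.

53.500, 31.000

Field K=10, O=14: +10·20° lon, +14·10° lat → SW at lon 20°, lat 50°.
Square 5, 3: +5·2° lon, +3·1° lat → SW at lon 30°, lat 53°.
Cell spans 2° lon × 1° lat. Centre is SW corner plus half of each.
latitude 53.500, longitude 31.000.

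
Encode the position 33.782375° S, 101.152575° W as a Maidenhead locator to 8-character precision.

Offset from 180°W / 90°S: lon 78.84743°, lat 56.21762°.
Field: 78.84743/20 → 3 → D, 56.21762/10 → 5 → F; chars DF.
Square: 18.84743/2 → 9, 6.21762/1 → 6; chars 96.
Subsquare: 0.84743/0.0833333 → 10 → k, 0.21762/0.0416667 → 5 → f; chars kf.
Extended square: 0.01409/0.00833333 → 1, 0.00929/0.00416667 → 2; chars 12.

DF96kf12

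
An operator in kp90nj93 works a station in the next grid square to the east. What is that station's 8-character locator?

KP90oj03

Longitude extended square 9; +1 → 10, wraps to 0, carry into subsquare.
Longitude subsquare n = 13; +1 → 14 = o.
The latitude characters are unchanged.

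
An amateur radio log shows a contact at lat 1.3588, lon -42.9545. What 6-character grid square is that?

GJ81mi

Offset from 180°W / 90°S: lon 137.0455°, lat 91.3588°.
Field: lon ⌊137.0455/20⌋ = 6 → G; lat ⌊91.3588/10⌋ = 9 → J.
Square: lon ⌊17.0455/2⌋ = 8; lat ⌊1.3588/1⌋ = 1.
Subsquare: lon ⌊1.0455/0.0833333⌋ = 12 → m; lat ⌊0.3588/0.0416667⌋ = 8 → i.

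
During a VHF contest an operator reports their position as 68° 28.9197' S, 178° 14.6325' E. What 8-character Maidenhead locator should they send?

Shift to the Maidenhead origin (180°W, 90°S): lon 358.24388, lat 21.51801.
Field (20°×10°, letters A–R): lon ⌊358.24388/20⌋ = 17 → R; lat ⌊21.51801/10⌋ = 2 → C.
Square (2°×1°, digits 0–9): lon ⌊18.24388/2⌋ = 9; lat ⌊1.51801/1⌋ = 1.
Subsquare (5′×2.5′, letters a–x): lon ⌊0.24388/0.0833333⌋ = 2 → c; lat ⌊0.51801/0.0416667⌋ = 12 → m.
Extended square (30″×15″, digits 0–9): lon ⌊0.07721/0.00833333⌋ = 9; lat ⌊0.01801/0.00416667⌋ = 4.

RC91cm94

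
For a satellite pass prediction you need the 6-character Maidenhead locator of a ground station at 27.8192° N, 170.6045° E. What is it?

RL57ht

Add 180° to longitude and 90° to latitude: 350.6045, 117.8192.
Field: lon ⌊350.6045/20⌋ = 17 → R; lat ⌊117.8192/10⌋ = 11 → L.
Square: lon ⌊10.6045/2⌋ = 5; lat ⌊7.8192/1⌋ = 7.
Subsquare: lon ⌊0.6045/0.0833333⌋ = 7 → h; lat ⌊0.8192/0.0416667⌋ = 19 → t.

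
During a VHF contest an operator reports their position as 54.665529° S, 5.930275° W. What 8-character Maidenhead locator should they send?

Shift to the Maidenhead origin (180°W, 90°S): lon 174.06973, lat 35.33447.
Field (20°×10°, letters A–R): 174.06973/20 → 8 → I, 35.33447/10 → 3 → D; chars ID.
Square (2°×1°, digits 0–9): 14.06973/2 → 7, 5.33447/1 → 5; chars 75.
Subsquare (5′×2.5′, letters a–x): 0.06973/0.0833333 → 0 → a, 0.33447/0.0416667 → 8 → i; chars ai.
Extended square (30″×15″, digits 0–9): 0.06973/0.00833333 → 8, 0.00114/0.00416667 → 0; chars 80.

ID75ai80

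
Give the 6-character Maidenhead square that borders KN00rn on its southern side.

KN00rm

Latitude subsquare n = 13; −1 → 12 = m.
The longitude characters are unchanged.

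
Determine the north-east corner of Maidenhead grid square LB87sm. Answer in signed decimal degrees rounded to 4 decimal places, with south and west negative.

-72.4583, 57.5833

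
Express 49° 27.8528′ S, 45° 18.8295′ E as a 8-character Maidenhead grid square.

Offset from 180°W / 90°S: lon 225.31383°, lat 40.53579°.
Field (20°×10°, letters A–R): 225.31383/20 → 11 → L, 40.53579/10 → 4 → E; chars LE.
Square (2°×1°, digits 0–9): 5.31383/2 → 2, 0.53579/1 → 0; chars 20.
Subsquare (5′×2.5′, letters a–x): 1.31383/0.0833333 → 15 → p, 0.53579/0.0416667 → 12 → m; chars pm.
Extended square (30″×15″, digits 0–9): 0.06383/0.00833333 → 7, 0.03579/0.00416667 → 8; chars 78.

LE20pm78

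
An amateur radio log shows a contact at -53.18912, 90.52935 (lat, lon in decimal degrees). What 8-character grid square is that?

ND56gt34

Offset from 180°W / 90°S: lon 270.52935°, lat 36.81088°.
Field: lon ⌊270.52935/20⌋ = 13 → N; lat ⌊36.81088/10⌋ = 3 → D.
Square: lon ⌊10.52935/2⌋ = 5; lat ⌊6.81088/1⌋ = 6.
Subsquare: lon ⌊0.52935/0.0833333⌋ = 6 → g; lat ⌊0.81088/0.0416667⌋ = 19 → t.
Extended square: lon ⌊0.02935/0.00833333⌋ = 3; lat ⌊0.01921/0.00416667⌋ = 4.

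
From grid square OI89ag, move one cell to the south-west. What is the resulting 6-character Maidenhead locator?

Longitude subsquare a = 0; −1 → -1, wraps to 23 = x, carry into square.
Longitude square 8; −1 → 7.
Latitude subsquare g = 6; −1 → 5 = f.

OI79xf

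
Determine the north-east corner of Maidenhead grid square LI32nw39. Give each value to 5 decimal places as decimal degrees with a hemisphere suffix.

Field L=11, I=8: +11·20° lon, +8·10° lat → SW at lon 40°, lat -10°.
Square 3, 2: +3·2° lon, +2·1° lat → SW at lon 46°, lat -8°.
Subsquare n=13, w=22: +13·0.0833333° lon, +22·0.0416667° lat → SW at lon 47.0833°, lat -7.08333°.
Extended square 3, 9: +3·0.00833333° lon, +9·0.00416667° lat → SW at lon 47.1083°, lat -7.04583°.
Cell spans 0.00833333° lon × 0.00416667° lat. NE corner is SW corner plus one full cell.
latitude 7.04167° S, longitude 47.11667° E.

7.04167° S, 47.11667° E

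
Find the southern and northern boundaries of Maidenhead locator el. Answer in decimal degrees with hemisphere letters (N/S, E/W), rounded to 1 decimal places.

20.0° N, 30.0° N

Field E=4, L=11: +4·20° lon, +11·10° lat → SW at lon -100°, lat 20°.
Cell spans 20° lon × 10° lat.
south 20.0° N, north 30.0° N.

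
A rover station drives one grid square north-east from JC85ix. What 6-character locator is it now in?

JC86ja

Longitude subsquare i = 8; +1 → 9 = j.
Latitude subsquare x = 23; +1 → 24, wraps to 0 = a, carry into square.
Latitude square 5; +1 → 6.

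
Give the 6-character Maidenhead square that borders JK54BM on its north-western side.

Longitude subsquare b = 1; −1 → 0 = a.
Latitude subsquare m = 12; +1 → 13 = n.

JK54an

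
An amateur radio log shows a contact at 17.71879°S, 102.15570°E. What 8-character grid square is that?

Add 180° to longitude and 90° to latitude: 282.15570, 72.28121.
Field (20°×10°, letters A–R): lon ⌊282.15570/20⌋ = 14 → O; lat ⌊72.28121/10⌋ = 7 → H.
Square (2°×1°, digits 0–9): lon ⌊2.15570/2⌋ = 1; lat ⌊2.28121/1⌋ = 2.
Subsquare (5′×2.5′, letters a–x): lon ⌊0.15570/0.0833333⌋ = 1 → b; lat ⌊0.28121/0.0416667⌋ = 6 → g.
Extended square (30″×15″, digits 0–9): lon ⌊0.07237/0.00833333⌋ = 8; lat ⌊0.03121/0.00416667⌋ = 7.

OH12bg87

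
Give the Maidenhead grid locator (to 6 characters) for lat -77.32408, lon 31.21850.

KB52oq

Add 180° to longitude and 90° to latitude: 211.2185, 12.6759.
Field: lon ⌊211.2185/20⌋ = 10 → K; lat ⌊12.6759/10⌋ = 1 → B.
Square: lon ⌊11.2185/2⌋ = 5; lat ⌊2.6759/1⌋ = 2.
Subsquare: lon ⌊1.2185/0.0833333⌋ = 14 → o; lat ⌊0.6759/0.0416667⌋ = 16 → q.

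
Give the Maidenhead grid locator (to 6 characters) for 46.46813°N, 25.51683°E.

KN26sl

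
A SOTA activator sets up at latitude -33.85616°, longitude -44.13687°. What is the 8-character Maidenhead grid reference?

Add 180° to longitude and 90° to latitude: 135.86313, 56.14384.
Field: 135.86313/20 → 6 → G, 56.14384/10 → 5 → F; chars GF.
Square: 15.86313/2 → 7, 6.14384/1 → 6; chars 76.
Subsquare: 1.86313/0.0833333 → 22 → w, 0.14384/0.0416667 → 3 → d; chars wd.
Extended square: 0.02980/0.00833333 → 3, 0.01884/0.00416667 → 4; chars 34.

GF76wd34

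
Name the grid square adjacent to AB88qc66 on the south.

AB88qc65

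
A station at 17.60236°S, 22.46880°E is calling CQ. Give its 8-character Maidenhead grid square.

KH12fj65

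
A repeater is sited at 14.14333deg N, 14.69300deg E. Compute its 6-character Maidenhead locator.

JK74id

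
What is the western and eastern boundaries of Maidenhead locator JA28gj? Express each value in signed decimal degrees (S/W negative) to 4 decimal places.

4.5000, 4.5833

Field J=9, A=0: +9·20° lon, +0·10° lat → SW at lon 0°, lat -90°.
Square 2, 8: +2·2° lon, +8·1° lat → SW at lon 4°, lat -82°.
Subsquare g=6, j=9: +6·0.0833333° lon, +9·0.0416667° lat → SW at lon 4.5°, lat -81.625°.
Cell spans 0.0833333° lon × 0.0416667° lat.
west 4.5000, east 4.5833.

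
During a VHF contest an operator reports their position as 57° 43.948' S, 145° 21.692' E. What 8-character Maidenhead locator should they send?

QD22qg34

Shift to the Maidenhead origin (180°W, 90°S): lon 325.36153, lat 32.26753.
Field: 325.36153/20 → 16 → Q, 32.26753/10 → 3 → D; chars QD.
Square: 5.36153/2 → 2, 2.26753/1 → 2; chars 22.
Subsquare: 1.36153/0.0833333 → 16 → q, 0.26753/0.0416667 → 6 → g; chars qg.
Extended square: 0.02820/0.00833333 → 3, 0.01753/0.00416667 → 4; chars 34.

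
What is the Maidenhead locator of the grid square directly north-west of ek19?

EL00

Longitude square 1; −1 → 0.
Latitude square 9; +1 → 10, wraps to 0, carry into field.
Latitude field K = 10; +1 → 11 = L.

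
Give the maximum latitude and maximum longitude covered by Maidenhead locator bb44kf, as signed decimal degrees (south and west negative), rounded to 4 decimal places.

-75.7500, -151.0833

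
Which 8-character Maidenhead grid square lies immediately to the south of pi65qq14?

PI65qq13

Latitude extended square 4; −1 → 3.
The longitude characters are unchanged.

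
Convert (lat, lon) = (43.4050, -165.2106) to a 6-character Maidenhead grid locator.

AN73jj

Shift to the Maidenhead origin (180°W, 90°S): lon 14.7894, lat 133.4050.
Field: lon ⌊14.7894/20⌋ = 0 → A; lat ⌊133.4050/10⌋ = 13 → N.
Square: lon ⌊14.7894/2⌋ = 7; lat ⌊3.4050/1⌋ = 3.
Subsquare: lon ⌊0.7894/0.0833333⌋ = 9 → j; lat ⌊0.4050/0.0416667⌋ = 9 → j.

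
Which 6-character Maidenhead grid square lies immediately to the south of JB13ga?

Latitude subsquare a = 0; −1 → -1, wraps to 23 = x, carry into square.
Latitude square 3; −1 → 2.
The longitude characters are unchanged.

JB12gx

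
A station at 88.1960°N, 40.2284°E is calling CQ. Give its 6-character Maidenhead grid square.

LR08ce

Add 180° to longitude and 90° to latitude: 220.2284, 178.1960.
Field (20°×10°, letters A–R): 220.2284/20 → 11 → L, 178.1960/10 → 17 → R; chars LR.
Square (2°×1°, digits 0–9): 0.2284/2 → 0, 8.1960/1 → 8; chars 08.
Subsquare (5′×2.5′, letters a–x): 0.2284/0.0833333 → 2 → c, 0.1960/0.0416667 → 4 → e; chars ce.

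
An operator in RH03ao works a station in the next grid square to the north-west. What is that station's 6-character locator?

QH93xp

Longitude subsquare a = 0; −1 → -1, wraps to 23 = x, carry into square.
Longitude square 0; −1 → -1, wraps to 9, carry into field.
Longitude field R = 17; −1 → 16 = Q.
Latitude subsquare o = 14; +1 → 15 = p.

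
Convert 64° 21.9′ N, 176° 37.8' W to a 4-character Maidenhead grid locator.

Offset from 180°W / 90°S: lon 3.37°, lat 154.37°.
Field: 3.37/20 → 0 → A, 154.37/10 → 15 → P; chars AP.
Square: 3.37/2 → 1, 4.37/1 → 4; chars 14.

AP14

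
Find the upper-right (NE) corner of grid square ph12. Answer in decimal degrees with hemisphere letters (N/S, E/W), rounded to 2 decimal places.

17.00° S, 124.00° E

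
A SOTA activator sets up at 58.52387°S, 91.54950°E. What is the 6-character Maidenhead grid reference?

ND51sl

Offset from 180°W / 90°S: lon 271.5495°, lat 31.4761°.
Field (20°×10°, letters A–R): 271.5495/20 → 13 → N, 31.4761/10 → 3 → D; chars ND.
Square (2°×1°, digits 0–9): 11.5495/2 → 5, 1.4761/1 → 1; chars 51.
Subsquare (5′×2.5′, letters a–x): 1.5495/0.0833333 → 18 → s, 0.4761/0.0416667 → 11 → l; chars sl.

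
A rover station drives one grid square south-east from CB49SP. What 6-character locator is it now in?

Longitude subsquare s = 18; +1 → 19 = t.
Latitude subsquare p = 15; −1 → 14 = o.

CB49to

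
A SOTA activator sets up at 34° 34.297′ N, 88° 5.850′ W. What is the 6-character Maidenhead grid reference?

EM54wn

Shift to the Maidenhead origin (180°W, 90°S): lon 91.9025, lat 124.5716.
Field (20°×10°, letters A–R): lon ⌊91.9025/20⌋ = 4 → E; lat ⌊124.5716/10⌋ = 12 → M.
Square (2°×1°, digits 0–9): lon ⌊11.9025/2⌋ = 5; lat ⌊4.5716/1⌋ = 4.
Subsquare (5′×2.5′, letters a–x): lon ⌊1.9025/0.0833333⌋ = 22 → w; lat ⌊0.5716/0.0416667⌋ = 13 → n.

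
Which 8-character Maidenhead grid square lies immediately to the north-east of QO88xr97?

QO98ar08

Longitude extended square 9; +1 → 10, wraps to 0, carry into subsquare.
Longitude subsquare x = 23; +1 → 24, wraps to 0 = a, carry into square.
Longitude square 8; +1 → 9.
Latitude extended square 7; +1 → 8.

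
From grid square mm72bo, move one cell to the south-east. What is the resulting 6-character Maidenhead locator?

MM72cn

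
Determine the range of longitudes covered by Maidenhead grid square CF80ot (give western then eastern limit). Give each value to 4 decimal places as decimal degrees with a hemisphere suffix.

122.8333° W, 122.7500° W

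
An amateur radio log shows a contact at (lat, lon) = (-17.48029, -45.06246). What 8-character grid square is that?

Add 180° to longitude and 90° to latitude: 134.93754, 72.51971.
Field: lon ⌊134.93754/20⌋ = 6 → G; lat ⌊72.51971/10⌋ = 7 → H.
Square: lon ⌊14.93754/2⌋ = 7; lat ⌊2.51971/1⌋ = 2.
Subsquare: lon ⌊0.93754/0.0833333⌋ = 11 → l; lat ⌊0.51971/0.0416667⌋ = 12 → m.
Extended square: lon ⌊0.02087/0.00833333⌋ = 2; lat ⌊0.01971/0.00416667⌋ = 4.

GH72lm24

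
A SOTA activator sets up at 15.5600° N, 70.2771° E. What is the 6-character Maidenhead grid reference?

Shift to the Maidenhead origin (180°W, 90°S): lon 250.2771, lat 105.5600.
Field: 250.2771/20 → 12 → M, 105.5600/10 → 10 → K; chars MK.
Square: 10.2771/2 → 5, 5.5600/1 → 5; chars 55.
Subsquare: 0.2771/0.0833333 → 3 → d, 0.5600/0.0416667 → 13 → n; chars dn.

MK55dn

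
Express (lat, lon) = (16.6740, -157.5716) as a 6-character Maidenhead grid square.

Shift to the Maidenhead origin (180°W, 90°S): lon 22.4284, lat 106.6740.
Field (20°×10°, letters A–R): 22.4284/20 → 1 → B, 106.6740/10 → 10 → K; chars BK.
Square (2°×1°, digits 0–9): 2.4284/2 → 1, 6.6740/1 → 6; chars 16.
Subsquare (5′×2.5′, letters a–x): 0.4284/0.0833333 → 5 → f, 0.6740/0.0416667 → 16 → q; chars fq.

BK16fq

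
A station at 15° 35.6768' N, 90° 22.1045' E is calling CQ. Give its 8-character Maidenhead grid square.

Shift to the Maidenhead origin (180°W, 90°S): lon 270.36841, lat 105.59461.
Field: lon ⌊270.36841/20⌋ = 13 → N; lat ⌊105.59461/10⌋ = 10 → K.
Square: lon ⌊10.36841/2⌋ = 5; lat ⌊5.59461/1⌋ = 5.
Subsquare: lon ⌊0.36841/0.0833333⌋ = 4 → e; lat ⌊0.59461/0.0416667⌋ = 14 → o.
Extended square: lon ⌊0.03507/0.00833333⌋ = 4; lat ⌊0.01128/0.00416667⌋ = 2.

NK55eo42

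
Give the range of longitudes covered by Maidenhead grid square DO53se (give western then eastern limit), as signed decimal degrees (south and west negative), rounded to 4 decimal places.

Field D=3, O=14: +3·20° lon, +14·10° lat → SW at lon -120°, lat 50°.
Square 5, 3: +5·2° lon, +3·1° lat → SW at lon -110°, lat 53°.
Subsquare s=18, e=4: +18·0.0833333° lon, +4·0.0416667° lat → SW at lon -108.5°, lat 53.1667°.
Cell spans 0.0833333° lon × 0.0416667° lat.
west -108.5000, east -108.4167.

-108.5000, -108.4167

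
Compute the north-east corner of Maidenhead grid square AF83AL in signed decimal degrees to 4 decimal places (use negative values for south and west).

-36.5000, -163.9167

Field A=0, F=5: +0·20° lon, +5·10° lat → SW at lon -180°, lat -40°.
Square 8, 3: +8·2° lon, +3·1° lat → SW at lon -164°, lat -37°.
Subsquare a=0, l=11: +0·0.0833333° lon, +11·0.0416667° lat → SW at lon -164°, lat -36.5417°.
Cell spans 0.0833333° lon × 0.0416667° lat. NE corner is SW corner plus one full cell.
latitude -36.5000, longitude -163.9167.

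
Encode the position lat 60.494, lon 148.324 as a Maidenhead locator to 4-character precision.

Shift to the Maidenhead origin (180°W, 90°S): lon 328.32, lat 150.49.
Field: 328.32/20 → 16 → Q, 150.49/10 → 15 → P; chars QP.
Square: 8.32/2 → 4, 0.49/1 → 0; chars 40.

QP40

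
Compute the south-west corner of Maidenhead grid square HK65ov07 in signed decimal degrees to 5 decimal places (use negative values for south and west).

15.90417, -26.83333

Field H=7, K=10: +7·20° lon, +10·10° lat → SW at lon -40°, lat 10°.
Square 6, 5: +6·2° lon, +5·1° lat → SW at lon -28°, lat 15°.
Subsquare o=14, v=21: +14·0.0833333° lon, +21·0.0416667° lat → SW at lon -26.8333°, lat 15.875°.
Extended square 0, 7: +0·0.00833333° lon, +7·0.00416667° lat → SW at lon -26.8333°, lat 15.9042°.
latitude 15.90417, longitude -26.83333.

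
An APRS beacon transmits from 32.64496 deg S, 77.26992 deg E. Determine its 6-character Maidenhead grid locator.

Offset from 180°W / 90°S: lon 257.2699°, lat 57.3550°.
Field: 257.2699/20 → 12 → M, 57.3550/10 → 5 → F; chars MF.
Square: 17.2699/2 → 8, 7.3550/1 → 7; chars 87.
Subsquare: 1.2699/0.0833333 → 15 → p, 0.3550/0.0416667 → 8 → i; chars pi.

MF87pi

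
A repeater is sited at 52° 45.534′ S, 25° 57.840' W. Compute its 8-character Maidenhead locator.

HD77af47

Shift to the Maidenhead origin (180°W, 90°S): lon 154.03600, lat 37.24110.
Field: lon ⌊154.03600/20⌋ = 7 → H; lat ⌊37.24110/10⌋ = 3 → D.
Square: lon ⌊14.03600/2⌋ = 7; lat ⌊7.24110/1⌋ = 7.
Subsquare: lon ⌊0.03600/0.0833333⌋ = 0 → a; lat ⌊0.24110/0.0416667⌋ = 5 → f.
Extended square: lon ⌊0.03600/0.00833333⌋ = 4; lat ⌊0.03277/0.00416667⌋ = 7.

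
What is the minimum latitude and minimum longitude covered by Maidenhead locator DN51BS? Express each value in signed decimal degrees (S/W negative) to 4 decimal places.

41.7500, -109.9167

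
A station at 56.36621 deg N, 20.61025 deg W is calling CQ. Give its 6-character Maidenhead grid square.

Offset from 180°W / 90°S: lon 159.3897°, lat 146.3662°.
Field (20°×10°, letters A–R): lon ⌊159.3897/20⌋ = 7 → H; lat ⌊146.3662/10⌋ = 14 → O.
Square (2°×1°, digits 0–9): lon ⌊19.3897/2⌋ = 9; lat ⌊6.3662/1⌋ = 6.
Subsquare (5′×2.5′, letters a–x): lon ⌊1.3897/0.0833333⌋ = 16 → q; lat ⌊0.3662/0.0416667⌋ = 8 → i.

HO96qi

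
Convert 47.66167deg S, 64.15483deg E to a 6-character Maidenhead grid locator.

Shift to the Maidenhead origin (180°W, 90°S): lon 244.1548, lat 42.3383.
Field (20°×10°, letters A–R): 244.1548/20 → 12 → M, 42.3383/10 → 4 → E; chars ME.
Square (2°×1°, digits 0–9): 4.1548/2 → 2, 2.3383/1 → 2; chars 22.
Subsquare (5′×2.5′, letters a–x): 0.1548/0.0833333 → 1 → b, 0.3383/0.0416667 → 8 → i; chars bi.

ME22bi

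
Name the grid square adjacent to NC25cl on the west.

NC25bl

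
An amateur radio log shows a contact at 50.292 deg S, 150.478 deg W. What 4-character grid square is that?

Offset from 180°W / 90°S: lon 29.52°, lat 39.71°.
Field: lon ⌊29.52/20⌋ = 1 → B; lat ⌊39.71/10⌋ = 3 → D.
Square: lon ⌊9.52/2⌋ = 4; lat ⌊9.71/1⌋ = 9.

BD49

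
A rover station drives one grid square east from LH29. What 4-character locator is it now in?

LH39

Longitude square 2; +1 → 3.
The latitude characters are unchanged.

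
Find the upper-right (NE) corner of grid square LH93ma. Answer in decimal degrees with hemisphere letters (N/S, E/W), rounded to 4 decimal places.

16.9583° S, 59.0833° E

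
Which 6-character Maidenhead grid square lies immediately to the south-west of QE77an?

Longitude subsquare a = 0; −1 → -1, wraps to 23 = x, carry into square.
Longitude square 7; −1 → 6.
Latitude subsquare n = 13; −1 → 12 = m.

QE67xm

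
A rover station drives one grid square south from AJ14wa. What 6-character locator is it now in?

Latitude subsquare a = 0; −1 → -1, wraps to 23 = x, carry into square.
Latitude square 4; −1 → 3.
The longitude characters are unchanged.

AJ13wx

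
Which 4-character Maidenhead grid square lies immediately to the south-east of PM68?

PM77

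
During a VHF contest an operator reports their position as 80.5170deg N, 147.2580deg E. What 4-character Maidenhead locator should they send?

Offset from 180°W / 90°S: lon 327.26°, lat 170.52°.
Field: 327.26/20 → 16 → Q, 170.52/10 → 17 → R; chars QR.
Square: 7.26/2 → 3, 0.52/1 → 0; chars 30.

QR30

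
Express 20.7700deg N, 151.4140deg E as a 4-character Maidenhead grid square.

Add 180° to longitude and 90° to latitude: 331.41, 110.77.
Field: 331.41/20 → 16 → Q, 110.77/10 → 11 → L; chars QL.
Square: 11.41/2 → 5, 0.77/1 → 0; chars 50.

QL50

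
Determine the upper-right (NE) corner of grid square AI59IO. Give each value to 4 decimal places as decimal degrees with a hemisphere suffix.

0.3750° S, 169.2500° W

Field A=0, I=8: +0·20° lon, +8·10° lat → SW at lon -180°, lat -10°.
Square 5, 9: +5·2° lon, +9·1° lat → SW at lon -170°, lat -1°.
Subsquare i=8, o=14: +8·0.0833333° lon, +14·0.0416667° lat → SW at lon -169.333°, lat -0.416667°.
Cell spans 0.0833333° lon × 0.0416667° lat. NE corner is SW corner plus one full cell.
latitude 0.3750° S, longitude 169.2500° W.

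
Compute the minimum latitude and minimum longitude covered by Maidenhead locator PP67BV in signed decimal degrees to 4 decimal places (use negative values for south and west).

67.8750, 132.0833

Field P=15, P=15: +15·20° lon, +15·10° lat → SW at lon 120°, lat 60°.
Square 6, 7: +6·2° lon, +7·1° lat → SW at lon 132°, lat 67°.
Subsquare b=1, v=21: +1·0.0833333° lon, +21·0.0416667° lat → SW at lon 132.083°, lat 67.875°.
latitude 67.8750, longitude 132.0833.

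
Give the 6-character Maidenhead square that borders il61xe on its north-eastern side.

Longitude subsquare x = 23; +1 → 24, wraps to 0 = a, carry into square.
Longitude square 6; +1 → 7.
Latitude subsquare e = 4; +1 → 5 = f.

IL71af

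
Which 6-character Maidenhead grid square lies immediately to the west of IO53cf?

Longitude subsquare c = 2; −1 → 1 = b.
The latitude characters are unchanged.

IO53bf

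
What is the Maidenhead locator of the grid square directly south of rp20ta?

RO29tx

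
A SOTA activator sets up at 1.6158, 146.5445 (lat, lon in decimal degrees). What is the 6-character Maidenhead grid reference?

QJ31go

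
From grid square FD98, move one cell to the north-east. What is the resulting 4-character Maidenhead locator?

GD09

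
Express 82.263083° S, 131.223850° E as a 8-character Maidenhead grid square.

Shift to the Maidenhead origin (180°W, 90°S): lon 311.22385, lat 7.73692.
Field: lon ⌊311.22385/20⌋ = 15 → P; lat ⌊7.73692/10⌋ = 0 → A.
Square: lon ⌊11.22385/2⌋ = 5; lat ⌊7.73692/1⌋ = 7.
Subsquare: lon ⌊1.22385/0.0833333⌋ = 14 → o; lat ⌊0.73692/0.0416667⌋ = 17 → r.
Extended square: lon ⌊0.05718/0.00833333⌋ = 6; lat ⌊0.02858/0.00416667⌋ = 6.

PA57or66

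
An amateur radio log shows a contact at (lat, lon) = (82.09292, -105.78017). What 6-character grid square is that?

DR72cc

Shift to the Maidenhead origin (180°W, 90°S): lon 74.2198, lat 172.0929.
Field: lon ⌊74.2198/20⌋ = 3 → D; lat ⌊172.0929/10⌋ = 17 → R.
Square: lon ⌊14.2198/2⌋ = 7; lat ⌊2.0929/1⌋ = 2.
Subsquare: lon ⌊0.2198/0.0833333⌋ = 2 → c; lat ⌊0.0929/0.0416667⌋ = 2 → c.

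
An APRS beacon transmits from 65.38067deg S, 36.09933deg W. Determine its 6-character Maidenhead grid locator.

Offset from 180°W / 90°S: lon 143.9007°, lat 24.6193°.
Field: 143.9007/20 → 7 → H, 24.6193/10 → 2 → C; chars HC.
Square: 3.9007/2 → 1, 4.6193/1 → 4; chars 14.
Subsquare: 1.9007/0.0833333 → 22 → w, 0.6193/0.0416667 → 14 → o; chars wo.

HC14wo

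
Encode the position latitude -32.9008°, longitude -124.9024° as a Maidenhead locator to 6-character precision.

CF77nc

Offset from 180°W / 90°S: lon 55.0976°, lat 57.0992°.
Field: 55.0976/20 → 2 → C, 57.0992/10 → 5 → F; chars CF.
Square: 15.0976/2 → 7, 7.0992/1 → 7; chars 77.
Subsquare: 1.0976/0.0833333 → 13 → n, 0.0992/0.0416667 → 2 → c; chars nc.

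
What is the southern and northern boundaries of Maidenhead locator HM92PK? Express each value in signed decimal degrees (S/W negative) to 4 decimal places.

32.4167, 32.4583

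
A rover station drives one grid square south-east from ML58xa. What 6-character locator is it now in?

Longitude subsquare x = 23; +1 → 24, wraps to 0 = a, carry into square.
Longitude square 5; +1 → 6.
Latitude subsquare a = 0; −1 → -1, wraps to 23 = x, carry into square.
Latitude square 8; −1 → 7.

ML67ax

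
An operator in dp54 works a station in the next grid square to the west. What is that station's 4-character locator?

Longitude square 5; −1 → 4.
The latitude characters are unchanged.

DP44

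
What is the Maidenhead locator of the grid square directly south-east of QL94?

RL03

Longitude square 9; +1 → 10, wraps to 0, carry into field.
Longitude field Q = 16; +1 → 17 = R.
Latitude square 4; −1 → 3.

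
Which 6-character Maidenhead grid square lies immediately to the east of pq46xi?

Longitude subsquare x = 23; +1 → 24, wraps to 0 = a, carry into square.
Longitude square 4; +1 → 5.
The latitude characters are unchanged.

PQ56ai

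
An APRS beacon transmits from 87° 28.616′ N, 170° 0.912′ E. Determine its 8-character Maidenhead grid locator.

RR57al14

Offset from 180°W / 90°S: lon 350.01520°, lat 177.47693°.
Field (20°×10°, letters A–R): 350.01520/20 → 17 → R, 177.47693/10 → 17 → R; chars RR.
Square (2°×1°, digits 0–9): 10.01520/2 → 5, 7.47693/1 → 7; chars 57.
Subsquare (5′×2.5′, letters a–x): 0.01520/0.0833333 → 0 → a, 0.47693/0.0416667 → 11 → l; chars al.
Extended square (30″×15″, digits 0–9): 0.01520/0.00833333 → 1, 0.01860/0.00416667 → 4; chars 14.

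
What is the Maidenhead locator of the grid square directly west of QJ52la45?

QJ52la35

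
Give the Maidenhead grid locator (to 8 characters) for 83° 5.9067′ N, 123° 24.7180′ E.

PR13qc93

Shift to the Maidenhead origin (180°W, 90°S): lon 303.41197, lat 173.09844.
Field: 303.41197/20 → 15 → P, 173.09844/10 → 17 → R; chars PR.
Square: 3.41197/2 → 1, 3.09844/1 → 3; chars 13.
Subsquare: 1.41197/0.0833333 → 16 → q, 0.09844/0.0416667 → 2 → c; chars qc.
Extended square: 0.07863/0.00833333 → 9, 0.01511/0.00416667 → 3; chars 93.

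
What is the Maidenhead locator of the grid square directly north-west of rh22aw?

RH12xx

Longitude subsquare a = 0; −1 → -1, wraps to 23 = x, carry into square.
Longitude square 2; −1 → 1.
Latitude subsquare w = 22; +1 → 23 = x.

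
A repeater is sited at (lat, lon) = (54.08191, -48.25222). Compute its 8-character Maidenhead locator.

GO54ub99

Add 180° to longitude and 90° to latitude: 131.74778, 144.08191.
Field: lon ⌊131.74778/20⌋ = 6 → G; lat ⌊144.08191/10⌋ = 14 → O.
Square: lon ⌊11.74778/2⌋ = 5; lat ⌊4.08191/1⌋ = 4.
Subsquare: lon ⌊1.74778/0.0833333⌋ = 20 → u; lat ⌊0.08191/0.0416667⌋ = 1 → b.
Extended square: lon ⌊0.08111/0.00833333⌋ = 9; lat ⌊0.04024/0.00416667⌋ = 9.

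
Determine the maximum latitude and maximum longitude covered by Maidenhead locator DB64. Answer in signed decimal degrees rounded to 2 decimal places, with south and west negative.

-75.00, -106.00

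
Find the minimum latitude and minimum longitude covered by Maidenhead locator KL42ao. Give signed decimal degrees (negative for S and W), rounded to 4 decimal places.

22.5833, 28.0000

Field K=10, L=11: +10·20° lon, +11·10° lat → SW at lon 20°, lat 20°.
Square 4, 2: +4·2° lon, +2·1° lat → SW at lon 28°, lat 22°.
Subsquare a=0, o=14: +0·0.0833333° lon, +14·0.0416667° lat → SW at lon 28°, lat 22.5833°.
latitude 22.5833, longitude 28.0000.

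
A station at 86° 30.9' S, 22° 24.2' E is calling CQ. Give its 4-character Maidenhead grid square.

KA13

Offset from 180°W / 90°S: lon 202.40°, lat 3.48°.
Field (20°×10°, letters A–R): lon ⌊202.40/20⌋ = 10 → K; lat ⌊3.48/10⌋ = 0 → A.
Square (2°×1°, digits 0–9): lon ⌊2.40/2⌋ = 1; lat ⌊3.48/1⌋ = 3.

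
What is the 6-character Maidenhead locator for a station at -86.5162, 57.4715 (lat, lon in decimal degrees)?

Shift to the Maidenhead origin (180°W, 90°S): lon 237.4715, lat 3.4838.
Field: 237.4715/20 → 11 → L, 3.4838/10 → 0 → A; chars LA.
Square: 17.4715/2 → 8, 3.4838/1 → 3; chars 83.
Subsquare: 1.4715/0.0833333 → 17 → r, 0.4838/0.0416667 → 11 → l; chars rl.

LA83rl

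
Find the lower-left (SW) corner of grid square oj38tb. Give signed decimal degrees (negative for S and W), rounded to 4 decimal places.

8.0417, 107.5833

Field O=14, J=9: +14·20° lon, +9·10° lat → SW at lon 100°, lat 0°.
Square 3, 8: +3·2° lon, +8·1° lat → SW at lon 106°, lat 8°.
Subsquare t=19, b=1: +19·0.0833333° lon, +1·0.0416667° lat → SW at lon 107.583°, lat 8.04167°.
latitude 8.0417, longitude 107.5833.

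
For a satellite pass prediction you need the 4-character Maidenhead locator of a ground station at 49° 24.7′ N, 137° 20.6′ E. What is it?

Add 180° to longitude and 90° to latitude: 317.34, 139.41.
Field: 317.34/20 → 15 → P, 139.41/10 → 13 → N; chars PN.
Square: 17.34/2 → 8, 9.41/1 → 9; chars 89.

PN89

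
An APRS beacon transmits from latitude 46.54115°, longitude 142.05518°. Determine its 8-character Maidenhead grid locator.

Offset from 180°W / 90°S: lon 322.05518°, lat 136.54115°.
Field (20°×10°, letters A–R): 322.05518/20 → 16 → Q, 136.54115/10 → 13 → N; chars QN.
Square (2°×1°, digits 0–9): 2.05518/2 → 1, 6.54115/1 → 6; chars 16.
Subsquare (5′×2.5′, letters a–x): 0.05518/0.0833333 → 0 → a, 0.54115/0.0416667 → 12 → m; chars am.
Extended square (30″×15″, digits 0–9): 0.05518/0.00833333 → 6, 0.04115/0.00416667 → 9; chars 69.

QN16am69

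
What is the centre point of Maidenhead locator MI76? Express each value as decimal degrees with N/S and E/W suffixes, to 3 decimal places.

3.500° S, 75.000° E

Field M=12, I=8: +12·20° lon, +8·10° lat → SW at lon 60°, lat -10°.
Square 7, 6: +7·2° lon, +6·1° lat → SW at lon 74°, lat -4°.
Cell spans 2° lon × 1° lat. Centre is SW corner plus half of each.
latitude 3.500° S, longitude 75.000° E.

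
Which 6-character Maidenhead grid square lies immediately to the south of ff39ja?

Latitude subsquare a = 0; −1 → -1, wraps to 23 = x, carry into square.
Latitude square 9; −1 → 8.
The longitude characters are unchanged.

FF38jx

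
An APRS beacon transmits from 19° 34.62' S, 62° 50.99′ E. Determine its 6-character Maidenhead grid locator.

MH10kk

Add 180° to longitude and 90° to latitude: 242.8498, 70.4230.
Field (20°×10°, letters A–R): lon ⌊242.8498/20⌋ = 12 → M; lat ⌊70.4230/10⌋ = 7 → H.
Square (2°×1°, digits 0–9): lon ⌊2.8498/2⌋ = 1; lat ⌊0.4230/1⌋ = 0.
Subsquare (5′×2.5′, letters a–x): lon ⌊0.8498/0.0833333⌋ = 10 → k; lat ⌊0.4230/0.0416667⌋ = 10 → k.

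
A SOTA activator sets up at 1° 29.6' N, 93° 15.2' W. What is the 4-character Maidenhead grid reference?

Add 180° to longitude and 90° to latitude: 86.75, 91.49.
Field (20°×10°, letters A–R): 86.75/20 → 4 → E, 91.49/10 → 9 → J; chars EJ.
Square (2°×1°, digits 0–9): 6.75/2 → 3, 1.49/1 → 1; chars 31.

EJ31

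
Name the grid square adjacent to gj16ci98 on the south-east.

GJ16di07

Longitude extended square 9; +1 → 10, wraps to 0, carry into subsquare.
Longitude subsquare c = 2; +1 → 3 = d.
Latitude extended square 8; −1 → 7.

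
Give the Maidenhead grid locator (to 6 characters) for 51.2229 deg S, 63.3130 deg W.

FD88is

Shift to the Maidenhead origin (180°W, 90°S): lon 116.6870, lat 38.7771.
Field (20°×10°, letters A–R): lon ⌊116.6870/20⌋ = 5 → F; lat ⌊38.7771/10⌋ = 3 → D.
Square (2°×1°, digits 0–9): lon ⌊16.6870/2⌋ = 8; lat ⌊8.7771/1⌋ = 8.
Subsquare (5′×2.5′, letters a–x): lon ⌊0.6870/0.0833333⌋ = 8 → i; lat ⌊0.7771/0.0416667⌋ = 18 → s.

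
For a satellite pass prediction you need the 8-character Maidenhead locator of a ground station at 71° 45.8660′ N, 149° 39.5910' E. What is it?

Add 180° to longitude and 90° to latitude: 329.65985, 161.76443.
Field: lon ⌊329.65985/20⌋ = 16 → Q; lat ⌊161.76443/10⌋ = 16 → Q.
Square: lon ⌊9.65985/2⌋ = 4; lat ⌊1.76443/1⌋ = 1.
Subsquare: lon ⌊1.65985/0.0833333⌋ = 19 → t; lat ⌊0.76443/0.0416667⌋ = 18 → s.
Extended square: lon ⌊0.07652/0.00833333⌋ = 9; lat ⌊0.01443/0.00416667⌋ = 3.

QQ41ts93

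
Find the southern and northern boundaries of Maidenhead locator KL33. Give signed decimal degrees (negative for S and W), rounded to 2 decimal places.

23.00, 24.00

Field K=10, L=11: +10·20° lon, +11·10° lat → SW at lon 20°, lat 20°.
Square 3, 3: +3·2° lon, +3·1° lat → SW at lon 26°, lat 23°.
Cell spans 2° lon × 1° lat.
south 23.00, north 24.00.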